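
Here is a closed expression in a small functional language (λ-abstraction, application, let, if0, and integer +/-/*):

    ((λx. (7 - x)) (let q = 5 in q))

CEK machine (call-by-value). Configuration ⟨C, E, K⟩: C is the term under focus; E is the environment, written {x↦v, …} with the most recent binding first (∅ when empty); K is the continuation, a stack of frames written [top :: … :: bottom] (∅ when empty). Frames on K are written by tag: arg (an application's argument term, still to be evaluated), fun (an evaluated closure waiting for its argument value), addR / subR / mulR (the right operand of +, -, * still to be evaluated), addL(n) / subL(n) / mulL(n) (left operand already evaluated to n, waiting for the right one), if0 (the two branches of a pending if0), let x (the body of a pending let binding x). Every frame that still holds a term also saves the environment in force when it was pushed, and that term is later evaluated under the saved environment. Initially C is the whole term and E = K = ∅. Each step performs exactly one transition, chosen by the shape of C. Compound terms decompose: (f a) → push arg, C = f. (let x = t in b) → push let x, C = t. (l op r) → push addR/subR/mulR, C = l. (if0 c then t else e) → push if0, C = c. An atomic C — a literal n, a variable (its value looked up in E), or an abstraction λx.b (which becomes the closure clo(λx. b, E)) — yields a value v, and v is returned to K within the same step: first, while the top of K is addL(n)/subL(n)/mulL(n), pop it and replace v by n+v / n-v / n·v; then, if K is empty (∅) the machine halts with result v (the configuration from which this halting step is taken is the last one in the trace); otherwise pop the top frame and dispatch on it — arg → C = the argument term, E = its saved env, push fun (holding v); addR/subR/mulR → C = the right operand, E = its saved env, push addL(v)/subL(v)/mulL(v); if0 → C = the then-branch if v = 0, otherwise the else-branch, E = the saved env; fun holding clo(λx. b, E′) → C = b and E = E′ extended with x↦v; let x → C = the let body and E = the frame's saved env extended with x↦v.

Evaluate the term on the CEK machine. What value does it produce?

Answer: 2

Derivation:
step 0: [C=((λx. (7 - x)) (let q = 5 in q)) | E=∅ | K=∅]
step 1: [C=(λx. (7 - x)) | E=∅ | K=[arg]]
step 2: [C=(let q = 5 in q) | E=∅ | K=[fun]]
step 3: [C=5 | E=∅ | K=[let q :: fun]]
step 4: [C=q | E={q↦5} | K=[fun]]
step 5: [C=(7 - x) | E={x↦5} | K=∅]
step 6: [C=7 | E={x↦5} | K=[subR]]
step 7: [C=x | E={x↦5} | K=[subL(7)]]
→ final value 2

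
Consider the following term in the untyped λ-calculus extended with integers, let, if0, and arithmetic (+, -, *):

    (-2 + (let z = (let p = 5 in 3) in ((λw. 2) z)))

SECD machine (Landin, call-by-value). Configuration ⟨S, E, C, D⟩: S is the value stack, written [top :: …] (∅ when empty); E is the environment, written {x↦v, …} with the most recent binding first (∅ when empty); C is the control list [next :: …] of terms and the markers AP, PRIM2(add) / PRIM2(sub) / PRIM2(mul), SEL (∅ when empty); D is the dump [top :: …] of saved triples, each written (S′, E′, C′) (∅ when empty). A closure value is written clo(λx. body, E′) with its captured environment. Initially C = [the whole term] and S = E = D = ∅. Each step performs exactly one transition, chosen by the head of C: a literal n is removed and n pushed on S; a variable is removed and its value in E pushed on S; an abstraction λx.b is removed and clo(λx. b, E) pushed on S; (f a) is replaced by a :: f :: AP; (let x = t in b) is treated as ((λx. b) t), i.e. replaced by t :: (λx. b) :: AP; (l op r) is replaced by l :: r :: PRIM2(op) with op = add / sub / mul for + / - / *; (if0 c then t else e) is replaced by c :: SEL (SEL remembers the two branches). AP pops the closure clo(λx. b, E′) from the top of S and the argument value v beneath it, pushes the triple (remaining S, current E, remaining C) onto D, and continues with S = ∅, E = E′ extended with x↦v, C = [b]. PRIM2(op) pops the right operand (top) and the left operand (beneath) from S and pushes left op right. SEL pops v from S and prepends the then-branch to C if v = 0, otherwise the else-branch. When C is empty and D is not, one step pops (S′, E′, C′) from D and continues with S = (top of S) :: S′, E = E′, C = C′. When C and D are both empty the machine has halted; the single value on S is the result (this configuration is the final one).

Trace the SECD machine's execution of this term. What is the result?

Answer: 0

Derivation:
[0] [S=∅ | E=∅ | C=[(-2 + (let z = (let p = 5 in 3) in ((λw. 2) z)))] | D=∅]
[1] [S=∅ | E=∅ | C=[-2 :: (let z = (let p = 5 in 3) in ((λw. 2) z)) :: PRIM2(add)] | D=∅]
[2] [S=[-2] | E=∅ | C=[(let z = (let p = 5 in 3) in ((λw. 2) z)) :: PRIM2(add)] | D=∅]
[3] [S=[-2] | E=∅ | C=[(let p = 5 in 3) :: (λz. ((λw. 2) z)) :: AP :: PRIM2(add)] | D=∅]
[4] [S=[-2] | E=∅ | C=[5 :: (λp. 3) :: AP :: (λz. ((λw. 2) z)) :: AP :: PRIM2(add)] | D=∅]
[5] [S=[5 :: -2] | E=∅ | C=[(λp. 3) :: AP :: (λz. ((λw. 2) z)) :: AP :: PRIM2(add)] | D=∅]
[6] [S=[clo(λp. 3, ∅) :: 5 :: -2] | E=∅ | C=[AP :: (λz. ((λw. 2) z)) :: AP :: PRIM2(add)] | D=∅]
[7] [S=∅ | E={p↦5} | C=[3] | D=[([-2], ∅, [(λz. ((λw. 2) z)) :: AP :: PRIM2(add)])]]
[8] [S=[3] | E={p↦5} | C=∅ | D=[([-2], ∅, [(λz. ((λw. 2) z)) :: AP :: PRIM2(add)])]]
[9] [S=[3 :: -2] | E=∅ | C=[(λz. ((λw. 2) z)) :: AP :: PRIM2(add)] | D=∅]
[10] [S=[clo(λz. ((λw. 2) z), ∅) :: 3 :: -2] | E=∅ | C=[AP :: PRIM2(add)] | D=∅]
[11] [S=∅ | E={z↦3} | C=[((λw. 2) z)] | D=[([-2], ∅, [PRIM2(add)])]]
[12] [S=∅ | E={z↦3} | C=[z :: (λw. 2) :: AP] | D=[([-2], ∅, [PRIM2(add)])]]
[13] [S=[3] | E={z↦3} | C=[(λw. 2) :: AP] | D=[([-2], ∅, [PRIM2(add)])]]
[14] [S=[clo(λw. 2, {z↦3}) :: 3] | E={z↦3} | C=[AP] | D=[([-2], ∅, [PRIM2(add)])]]
[15] [S=∅ | E={w↦3, z↦3} | C=[2] | D=[(∅, {z↦3}, ∅) :: ([-2], ∅, [PRIM2(add)])]]
[16] [S=[2] | E={w↦3, z↦3} | C=∅ | D=[(∅, {z↦3}, ∅) :: ([-2], ∅, [PRIM2(add)])]]
[17] [S=[2] | E={z↦3} | C=∅ | D=[([-2], ∅, [PRIM2(add)])]]
[18] [S=[2 :: -2] | E=∅ | C=[PRIM2(add)] | D=∅]
[19] [S=[0] | E=∅ | C=∅ | D=∅]
→ final value 0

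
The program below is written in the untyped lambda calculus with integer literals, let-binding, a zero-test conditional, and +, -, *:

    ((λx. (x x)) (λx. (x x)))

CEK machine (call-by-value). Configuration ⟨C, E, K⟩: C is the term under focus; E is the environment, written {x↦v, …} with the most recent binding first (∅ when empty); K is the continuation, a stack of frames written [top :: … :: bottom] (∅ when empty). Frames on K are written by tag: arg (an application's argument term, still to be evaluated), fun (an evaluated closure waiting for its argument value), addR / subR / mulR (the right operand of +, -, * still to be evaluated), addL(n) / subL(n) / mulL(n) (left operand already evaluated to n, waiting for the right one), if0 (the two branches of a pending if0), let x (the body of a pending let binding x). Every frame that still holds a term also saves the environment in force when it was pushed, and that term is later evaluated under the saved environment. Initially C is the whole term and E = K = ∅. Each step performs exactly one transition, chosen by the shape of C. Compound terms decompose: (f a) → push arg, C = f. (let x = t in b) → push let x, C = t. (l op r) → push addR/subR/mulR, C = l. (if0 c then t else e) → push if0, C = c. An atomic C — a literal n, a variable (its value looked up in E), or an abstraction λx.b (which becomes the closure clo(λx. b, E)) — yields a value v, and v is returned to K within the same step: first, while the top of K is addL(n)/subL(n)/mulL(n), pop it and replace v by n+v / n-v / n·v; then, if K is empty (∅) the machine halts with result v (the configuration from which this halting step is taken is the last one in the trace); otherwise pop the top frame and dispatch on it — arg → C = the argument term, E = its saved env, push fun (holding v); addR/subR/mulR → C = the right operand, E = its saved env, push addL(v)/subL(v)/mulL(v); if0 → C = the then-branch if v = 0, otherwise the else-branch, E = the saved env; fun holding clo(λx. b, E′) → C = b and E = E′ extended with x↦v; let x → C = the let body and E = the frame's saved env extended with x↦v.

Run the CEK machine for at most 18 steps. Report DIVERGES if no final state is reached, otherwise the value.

t=0: [C=((λx. (x x)) (λx. (x x))) | E=∅ | K=∅]
t=1: [C=(λx. (x x)) | E=∅ | K=[arg]]
t=2: [C=(λx. (x x)) | E=∅ | K=[fun]]
t=3: [C=(x x) | E={x↦clo(λx. (x x), ∅)} | K=∅]
t=4: [C=x | E={x↦clo(λx. (x x), ∅)} | K=[arg]]
t=5: [C=x | E={x↦clo(λx. (x x), ∅)} | K=[fun]]
… configuration repeats with period 3 (steps 3–5 recur indefinitely) …

Answer: DIVERGES (no final state within 18 steps)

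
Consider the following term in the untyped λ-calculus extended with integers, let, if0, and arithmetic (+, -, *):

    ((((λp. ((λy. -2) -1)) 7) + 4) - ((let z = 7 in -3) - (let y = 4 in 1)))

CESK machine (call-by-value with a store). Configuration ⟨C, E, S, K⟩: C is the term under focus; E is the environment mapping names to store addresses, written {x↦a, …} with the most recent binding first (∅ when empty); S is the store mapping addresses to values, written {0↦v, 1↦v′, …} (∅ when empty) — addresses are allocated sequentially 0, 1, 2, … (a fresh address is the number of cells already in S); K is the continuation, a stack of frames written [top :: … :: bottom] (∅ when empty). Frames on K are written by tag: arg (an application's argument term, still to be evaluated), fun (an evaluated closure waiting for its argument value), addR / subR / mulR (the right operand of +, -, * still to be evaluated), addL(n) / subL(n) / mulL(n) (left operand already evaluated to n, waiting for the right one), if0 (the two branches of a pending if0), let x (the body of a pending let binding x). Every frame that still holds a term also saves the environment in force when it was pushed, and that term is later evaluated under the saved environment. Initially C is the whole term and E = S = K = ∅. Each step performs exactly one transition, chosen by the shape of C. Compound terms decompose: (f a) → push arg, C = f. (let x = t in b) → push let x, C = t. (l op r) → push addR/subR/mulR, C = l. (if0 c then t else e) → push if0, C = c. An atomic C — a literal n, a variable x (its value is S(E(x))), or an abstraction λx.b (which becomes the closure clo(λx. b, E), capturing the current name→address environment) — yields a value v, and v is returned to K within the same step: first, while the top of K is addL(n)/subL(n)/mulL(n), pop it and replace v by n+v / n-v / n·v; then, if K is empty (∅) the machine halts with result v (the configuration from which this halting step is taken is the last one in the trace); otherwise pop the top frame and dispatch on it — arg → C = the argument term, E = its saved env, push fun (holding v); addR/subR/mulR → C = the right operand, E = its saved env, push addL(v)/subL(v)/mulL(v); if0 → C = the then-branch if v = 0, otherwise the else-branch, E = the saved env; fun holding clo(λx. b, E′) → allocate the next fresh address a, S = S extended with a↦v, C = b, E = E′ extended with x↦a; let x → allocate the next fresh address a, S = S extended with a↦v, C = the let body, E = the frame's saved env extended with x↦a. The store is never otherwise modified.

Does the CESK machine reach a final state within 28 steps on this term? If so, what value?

[0] [C=((((λp. ((λy. -2) -1)) 7) + 4) - ((let z = 7 in -3) - (let y = 4 in 1))) | E=∅ | S=∅ | K=∅]
[1] [C=(((λp. ((λy. -2) -1)) 7) + 4) | E=∅ | S=∅ | K=[subR]]
[2] [C=((λp. ((λy. -2) -1)) 7) | E=∅ | S=∅ | K=[addR :: subR]]
[3] [C=(λp. ((λy. -2) -1)) | E=∅ | S=∅ | K=[arg :: addR :: subR]]
[4] [C=7 | E=∅ | S=∅ | K=[fun :: addR :: subR]]
[5] [C=((λy. -2) -1) | E={p↦0} | S={0↦7} | K=[addR :: subR]]
[6] [C=(λy. -2) | E={p↦0} | S={0↦7} | K=[arg :: addR :: subR]]
[7] [C=-1 | E={p↦0} | S={0↦7} | K=[fun :: addR :: subR]]
[8] [C=-2 | E={y↦1, p↦0} | S={0↦7, 1↦-1} | K=[addR :: subR]]
[9] [C=4 | E=∅ | S={0↦7, 1↦-1} | K=[addL(-2) :: subR]]
[10] [C=((let z = 7 in -3) - (let y = 4 in 1)) | E=∅ | S={0↦7, 1↦-1} | K=[subL(2)]]
[11] [C=(let z = 7 in -3) | E=∅ | S={0↦7, 1↦-1} | K=[subR :: subL(2)]]
[12] [C=7 | E=∅ | S={0↦7, 1↦-1} | K=[let z :: subR :: subL(2)]]
[13] [C=-3 | E={z↦2} | S={0↦7, 1↦-1, 2↦7} | K=[subR :: subL(2)]]
[14] [C=(let y = 4 in 1) | E=∅ | S={0↦7, 1↦-1, 2↦7} | K=[subL(-3) :: subL(2)]]
[15] [C=4 | E=∅ | S={0↦7, 1↦-1, 2↦7} | K=[let y :: subL(-3) :: subL(2)]]
[16] [C=1 | E={y↦3} | S={0↦7, 1↦-1, 2↦7, 3↦4} | K=[subL(-3) :: subL(2)]]
→ final value 6

Answer: 6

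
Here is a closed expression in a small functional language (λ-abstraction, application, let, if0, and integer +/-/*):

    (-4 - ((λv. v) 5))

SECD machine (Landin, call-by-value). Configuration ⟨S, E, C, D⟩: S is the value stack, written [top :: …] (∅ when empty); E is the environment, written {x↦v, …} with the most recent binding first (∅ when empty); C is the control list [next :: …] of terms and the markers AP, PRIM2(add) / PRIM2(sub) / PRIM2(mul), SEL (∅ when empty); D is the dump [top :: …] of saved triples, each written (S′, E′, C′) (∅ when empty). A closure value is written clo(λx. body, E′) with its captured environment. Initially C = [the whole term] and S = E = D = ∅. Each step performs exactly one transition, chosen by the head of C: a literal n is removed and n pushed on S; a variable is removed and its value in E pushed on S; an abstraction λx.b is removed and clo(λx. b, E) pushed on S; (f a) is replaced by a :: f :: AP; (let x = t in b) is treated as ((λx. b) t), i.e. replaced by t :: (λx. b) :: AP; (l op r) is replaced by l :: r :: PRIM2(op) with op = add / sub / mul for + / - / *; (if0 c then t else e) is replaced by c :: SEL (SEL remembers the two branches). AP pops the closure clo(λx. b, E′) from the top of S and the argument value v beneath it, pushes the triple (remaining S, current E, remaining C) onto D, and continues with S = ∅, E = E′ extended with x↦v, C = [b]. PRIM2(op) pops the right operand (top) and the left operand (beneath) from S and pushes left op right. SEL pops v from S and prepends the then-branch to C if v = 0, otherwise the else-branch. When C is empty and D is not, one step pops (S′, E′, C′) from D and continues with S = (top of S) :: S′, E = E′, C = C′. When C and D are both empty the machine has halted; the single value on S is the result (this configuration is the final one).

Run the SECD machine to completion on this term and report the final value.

Answer: -9

Derivation:
0. <S=∅, E=∅, C=[(-4 - ((λv. v) 5))], D=∅>
1. <S=∅, E=∅, C=[-4 :: ((λv. v) 5) :: PRIM2(sub)], D=∅>
2. <S=[-4], E=∅, C=[((λv. v) 5) :: PRIM2(sub)], D=∅>
3. <S=[-4], E=∅, C=[5 :: (λv. v) :: AP :: PRIM2(sub)], D=∅>
4. <S=[5 :: -4], E=∅, C=[(λv. v) :: AP :: PRIM2(sub)], D=∅>
5. <S=[clo(λv. v, ∅) :: 5 :: -4], E=∅, C=[AP :: PRIM2(sub)], D=∅>
6. <S=∅, E={v↦5}, C=[v], D=[([-4], ∅, [PRIM2(sub)])]>
7. <S=[5], E={v↦5}, C=∅, D=[([-4], ∅, [PRIM2(sub)])]>
8. <S=[5 :: -4], E=∅, C=[PRIM2(sub)], D=∅>
9. <S=[-9], E=∅, C=∅, D=∅>
→ final value -9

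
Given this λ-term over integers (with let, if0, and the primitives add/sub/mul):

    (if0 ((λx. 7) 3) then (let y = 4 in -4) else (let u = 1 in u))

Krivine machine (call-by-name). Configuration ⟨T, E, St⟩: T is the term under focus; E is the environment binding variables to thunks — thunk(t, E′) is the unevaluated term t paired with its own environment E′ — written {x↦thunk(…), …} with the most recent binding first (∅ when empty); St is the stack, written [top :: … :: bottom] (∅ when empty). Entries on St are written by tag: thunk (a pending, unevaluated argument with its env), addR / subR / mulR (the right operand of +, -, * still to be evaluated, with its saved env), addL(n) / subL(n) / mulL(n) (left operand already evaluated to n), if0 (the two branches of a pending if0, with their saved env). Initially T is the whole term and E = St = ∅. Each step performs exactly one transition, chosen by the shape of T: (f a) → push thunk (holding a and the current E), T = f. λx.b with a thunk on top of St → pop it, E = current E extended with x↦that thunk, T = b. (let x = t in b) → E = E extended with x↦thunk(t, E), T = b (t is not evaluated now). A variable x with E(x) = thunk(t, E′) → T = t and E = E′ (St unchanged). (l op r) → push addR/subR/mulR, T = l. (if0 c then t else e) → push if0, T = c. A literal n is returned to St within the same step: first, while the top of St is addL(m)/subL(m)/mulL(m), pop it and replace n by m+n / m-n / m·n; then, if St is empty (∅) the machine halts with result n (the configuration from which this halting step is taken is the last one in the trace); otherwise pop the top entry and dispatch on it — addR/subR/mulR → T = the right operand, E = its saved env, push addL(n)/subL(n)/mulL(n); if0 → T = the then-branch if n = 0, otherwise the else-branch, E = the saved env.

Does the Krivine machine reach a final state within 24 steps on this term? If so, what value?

Answer: 1

Execution trace:
0. ⟨T=(if0 ((λx. 7) 3) then (let y = 4 in -4) else (let u = 1 in u)); E=∅; St=∅⟩
1. ⟨T=((λx. 7) 3); E=∅; St=[if0]⟩
2. ⟨T=(λx. 7); E=∅; St=[thunk :: if0]⟩
3. ⟨T=7; E={x↦thunk(3, ∅)}; St=[if0]⟩
4. ⟨T=(let u = 1 in u); E=∅; St=∅⟩
5. ⟨T=u; E={u↦thunk(1, ∅)}; St=∅⟩
6. ⟨T=1; E=∅; St=∅⟩
→ final value 1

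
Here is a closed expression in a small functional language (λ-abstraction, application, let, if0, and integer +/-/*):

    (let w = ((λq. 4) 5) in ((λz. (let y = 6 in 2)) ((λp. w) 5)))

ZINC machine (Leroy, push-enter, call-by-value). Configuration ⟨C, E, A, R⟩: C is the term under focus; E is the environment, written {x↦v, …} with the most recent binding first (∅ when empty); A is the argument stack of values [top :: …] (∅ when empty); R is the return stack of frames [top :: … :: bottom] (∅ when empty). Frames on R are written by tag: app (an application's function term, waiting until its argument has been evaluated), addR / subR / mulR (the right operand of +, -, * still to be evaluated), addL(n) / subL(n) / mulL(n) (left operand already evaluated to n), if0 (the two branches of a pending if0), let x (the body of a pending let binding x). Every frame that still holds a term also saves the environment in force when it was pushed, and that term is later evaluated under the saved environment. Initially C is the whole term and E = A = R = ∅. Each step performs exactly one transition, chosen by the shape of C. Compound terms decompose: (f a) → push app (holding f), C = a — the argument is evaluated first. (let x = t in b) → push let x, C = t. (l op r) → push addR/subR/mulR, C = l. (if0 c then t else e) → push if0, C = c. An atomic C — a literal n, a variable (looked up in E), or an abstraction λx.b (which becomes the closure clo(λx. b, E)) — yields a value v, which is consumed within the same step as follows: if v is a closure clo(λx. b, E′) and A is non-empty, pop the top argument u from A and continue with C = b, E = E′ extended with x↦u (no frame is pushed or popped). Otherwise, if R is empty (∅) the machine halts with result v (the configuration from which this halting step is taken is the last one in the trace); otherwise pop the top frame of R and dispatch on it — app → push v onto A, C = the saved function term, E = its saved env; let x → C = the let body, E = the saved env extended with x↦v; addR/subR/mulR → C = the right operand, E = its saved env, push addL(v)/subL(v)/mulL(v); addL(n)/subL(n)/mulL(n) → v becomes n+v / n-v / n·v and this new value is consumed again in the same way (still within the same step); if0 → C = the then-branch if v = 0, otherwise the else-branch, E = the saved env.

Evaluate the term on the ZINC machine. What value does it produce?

t=0: ⟨C=(let w = ((λq. 4) 5) in ((λz. (let y = 6 in 2)) ((λp. w) 5))); E=∅; A=∅; R=∅⟩
t=1: ⟨C=((λq. 4) 5); E=∅; A=∅; R=[let w]⟩
t=2: ⟨C=5; E=∅; A=∅; R=[app :: let w]⟩
t=3: ⟨C=(λq. 4); E=∅; A=[5]; R=[let w]⟩
t=4: ⟨C=4; E={q↦5}; A=∅; R=[let w]⟩
t=5: ⟨C=((λz. (let y = 6 in 2)) ((λp. w) 5)); E={w↦4}; A=∅; R=∅⟩
t=6: ⟨C=((λp. w) 5); E={w↦4}; A=∅; R=[app]⟩
t=7: ⟨C=5; E={w↦4}; A=∅; R=[app :: app]⟩
t=8: ⟨C=(λp. w); E={w↦4}; A=[5]; R=[app]⟩
t=9: ⟨C=w; E={p↦5, w↦4}; A=∅; R=[app]⟩
t=10: ⟨C=(λz. (let y = 6 in 2)); E={w↦4}; A=[4]; R=∅⟩
t=11: ⟨C=(let y = 6 in 2); E={z↦4, w↦4}; A=∅; R=∅⟩
t=12: ⟨C=6; E={z↦4, w↦4}; A=∅; R=[let y]⟩
t=13: ⟨C=2; E={y↦6, z↦4, w↦4}; A=∅; R=∅⟩
→ final value 2

Answer: 2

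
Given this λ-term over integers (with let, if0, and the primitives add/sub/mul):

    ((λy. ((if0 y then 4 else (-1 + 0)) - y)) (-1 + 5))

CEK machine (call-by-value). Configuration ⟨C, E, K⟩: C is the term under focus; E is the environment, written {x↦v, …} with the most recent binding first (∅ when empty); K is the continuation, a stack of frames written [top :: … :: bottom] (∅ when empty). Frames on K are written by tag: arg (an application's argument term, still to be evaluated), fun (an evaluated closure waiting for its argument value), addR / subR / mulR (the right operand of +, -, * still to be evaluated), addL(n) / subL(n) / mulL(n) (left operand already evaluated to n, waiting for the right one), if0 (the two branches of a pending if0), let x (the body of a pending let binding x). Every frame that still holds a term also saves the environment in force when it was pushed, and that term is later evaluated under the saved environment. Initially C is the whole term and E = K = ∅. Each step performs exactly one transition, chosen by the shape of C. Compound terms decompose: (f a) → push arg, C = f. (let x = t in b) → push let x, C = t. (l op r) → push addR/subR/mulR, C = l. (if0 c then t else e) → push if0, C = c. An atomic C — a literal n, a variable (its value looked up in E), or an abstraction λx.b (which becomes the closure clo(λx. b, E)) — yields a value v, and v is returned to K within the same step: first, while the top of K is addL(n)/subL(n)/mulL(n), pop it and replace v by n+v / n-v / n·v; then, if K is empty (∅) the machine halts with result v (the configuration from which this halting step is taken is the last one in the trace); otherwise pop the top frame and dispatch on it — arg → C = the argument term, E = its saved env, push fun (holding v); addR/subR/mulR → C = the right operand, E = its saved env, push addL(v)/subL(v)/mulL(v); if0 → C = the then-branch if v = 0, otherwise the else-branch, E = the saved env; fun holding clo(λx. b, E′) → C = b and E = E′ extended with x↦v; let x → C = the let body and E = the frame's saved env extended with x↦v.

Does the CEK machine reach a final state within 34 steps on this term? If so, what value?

0. [C=((λy. ((if0 y then 4 else (-1 + 0)) - y)) (-1 + 5)) | E=∅ | K=∅]
1. [C=(λy. ((if0 y then 4 else (-1 + 0)) - y)) | E=∅ | K=[arg]]
2. [C=(-1 + 5) | E=∅ | K=[fun]]
3. [C=-1 | E=∅ | K=[addR :: fun]]
4. [C=5 | E=∅ | K=[addL(-1) :: fun]]
5. [C=((if0 y then 4 else (-1 + 0)) - y) | E={y↦4} | K=∅]
6. [C=(if0 y then 4 else (-1 + 0)) | E={y↦4} | K=[subR]]
7. [C=y | E={y↦4} | K=[if0 :: subR]]
8. [C=(-1 + 0) | E={y↦4} | K=[subR]]
9. [C=-1 | E={y↦4} | K=[addR :: subR]]
10. [C=0 | E={y↦4} | K=[addL(-1) :: subR]]
11. [C=y | E={y↦4} | K=[subL(-1)]]
→ final value -5

Answer: -5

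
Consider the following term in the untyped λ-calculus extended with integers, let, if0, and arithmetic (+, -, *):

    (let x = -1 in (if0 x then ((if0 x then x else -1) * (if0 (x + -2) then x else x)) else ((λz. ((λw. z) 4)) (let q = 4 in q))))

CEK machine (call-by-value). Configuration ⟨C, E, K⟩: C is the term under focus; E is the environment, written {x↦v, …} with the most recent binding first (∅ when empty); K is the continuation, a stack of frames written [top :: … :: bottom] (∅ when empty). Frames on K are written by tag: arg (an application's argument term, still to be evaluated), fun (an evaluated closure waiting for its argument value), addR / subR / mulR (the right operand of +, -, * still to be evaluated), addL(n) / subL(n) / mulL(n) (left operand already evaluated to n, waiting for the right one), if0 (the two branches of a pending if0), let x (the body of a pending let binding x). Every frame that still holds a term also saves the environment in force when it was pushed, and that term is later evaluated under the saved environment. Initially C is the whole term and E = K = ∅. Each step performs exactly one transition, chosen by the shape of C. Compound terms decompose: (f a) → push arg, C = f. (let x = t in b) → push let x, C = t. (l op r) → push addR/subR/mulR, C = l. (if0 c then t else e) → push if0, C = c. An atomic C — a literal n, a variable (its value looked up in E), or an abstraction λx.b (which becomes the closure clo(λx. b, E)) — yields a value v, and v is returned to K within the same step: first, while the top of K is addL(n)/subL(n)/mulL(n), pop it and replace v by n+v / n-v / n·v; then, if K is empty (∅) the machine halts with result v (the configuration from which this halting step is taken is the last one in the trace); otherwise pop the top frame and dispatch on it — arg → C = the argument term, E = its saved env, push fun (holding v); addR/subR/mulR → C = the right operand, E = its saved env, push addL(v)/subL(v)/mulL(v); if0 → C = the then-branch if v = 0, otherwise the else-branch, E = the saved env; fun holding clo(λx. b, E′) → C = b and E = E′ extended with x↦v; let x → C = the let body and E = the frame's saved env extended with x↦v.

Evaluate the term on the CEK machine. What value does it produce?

0. <C=(let x = -1 in (if0 x then ((if0 x then x else -1) * (if0 (x + -2) then x else x)) else ((λz. ((λw. z) 4)) (let q = 4 in q)))), E=∅, K=∅>
1. <C=-1, E=∅, K=[let x]>
2. <C=(if0 x then ((if0 x then x else -1) * (if0 (x + -2) then x else x)) else ((λz. ((λw. z) 4)) (let q = 4 in q))), E={x↦-1}, K=∅>
3. <C=x, E={x↦-1}, K=[if0]>
4. <C=((λz. ((λw. z) 4)) (let q = 4 in q)), E={x↦-1}, K=∅>
5. <C=(λz. ((λw. z) 4)), E={x↦-1}, K=[arg]>
6. <C=(let q = 4 in q), E={x↦-1}, K=[fun]>
7. <C=4, E={x↦-1}, K=[let q :: fun]>
8. <C=q, E={q↦4, x↦-1}, K=[fun]>
9. <C=((λw. z) 4), E={z↦4, x↦-1}, K=∅>
10. <C=(λw. z), E={z↦4, x↦-1}, K=[arg]>
11. <C=4, E={z↦4, x↦-1}, K=[fun]>
12. <C=z, E={w↦4, z↦4, x↦-1}, K=∅>
→ final value 4

Answer: 4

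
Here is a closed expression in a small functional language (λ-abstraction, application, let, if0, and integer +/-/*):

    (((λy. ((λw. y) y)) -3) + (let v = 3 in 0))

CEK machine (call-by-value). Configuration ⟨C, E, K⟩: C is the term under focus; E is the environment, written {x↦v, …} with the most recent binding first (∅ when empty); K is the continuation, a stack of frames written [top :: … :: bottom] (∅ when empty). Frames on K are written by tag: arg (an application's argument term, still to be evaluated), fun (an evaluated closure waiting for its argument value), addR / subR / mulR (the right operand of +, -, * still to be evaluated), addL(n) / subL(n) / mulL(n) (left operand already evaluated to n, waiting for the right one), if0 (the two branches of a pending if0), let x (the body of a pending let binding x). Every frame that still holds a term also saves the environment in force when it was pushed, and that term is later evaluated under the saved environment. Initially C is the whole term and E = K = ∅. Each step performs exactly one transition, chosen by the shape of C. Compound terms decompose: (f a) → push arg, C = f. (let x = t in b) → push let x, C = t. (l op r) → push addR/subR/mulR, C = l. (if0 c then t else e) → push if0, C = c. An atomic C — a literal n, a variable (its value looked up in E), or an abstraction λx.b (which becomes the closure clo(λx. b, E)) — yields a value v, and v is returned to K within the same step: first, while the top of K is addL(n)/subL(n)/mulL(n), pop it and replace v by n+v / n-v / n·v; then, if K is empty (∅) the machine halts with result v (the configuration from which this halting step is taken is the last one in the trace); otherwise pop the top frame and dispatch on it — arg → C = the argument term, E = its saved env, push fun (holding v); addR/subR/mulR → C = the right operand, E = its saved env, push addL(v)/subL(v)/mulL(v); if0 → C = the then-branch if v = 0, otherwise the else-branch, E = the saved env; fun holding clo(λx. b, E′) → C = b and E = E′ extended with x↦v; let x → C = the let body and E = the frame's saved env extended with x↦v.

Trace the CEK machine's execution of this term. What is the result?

0. <C=(((λy. ((λw. y) y)) -3) + (let v = 3 in 0)), E=∅, K=∅>
1. <C=((λy. ((λw. y) y)) -3), E=∅, K=[addR]>
2. <C=(λy. ((λw. y) y)), E=∅, K=[arg :: addR]>
3. <C=-3, E=∅, K=[fun :: addR]>
4. <C=((λw. y) y), E={y↦-3}, K=[addR]>
5. <C=(λw. y), E={y↦-3}, K=[arg :: addR]>
6. <C=y, E={y↦-3}, K=[fun :: addR]>
7. <C=y, E={w↦-3, y↦-3}, K=[addR]>
8. <C=(let v = 3 in 0), E=∅, K=[addL(-3)]>
9. <C=3, E=∅, K=[let v :: addL(-3)]>
10. <C=0, E={v↦3}, K=[addL(-3)]>
→ final value -3

Answer: -3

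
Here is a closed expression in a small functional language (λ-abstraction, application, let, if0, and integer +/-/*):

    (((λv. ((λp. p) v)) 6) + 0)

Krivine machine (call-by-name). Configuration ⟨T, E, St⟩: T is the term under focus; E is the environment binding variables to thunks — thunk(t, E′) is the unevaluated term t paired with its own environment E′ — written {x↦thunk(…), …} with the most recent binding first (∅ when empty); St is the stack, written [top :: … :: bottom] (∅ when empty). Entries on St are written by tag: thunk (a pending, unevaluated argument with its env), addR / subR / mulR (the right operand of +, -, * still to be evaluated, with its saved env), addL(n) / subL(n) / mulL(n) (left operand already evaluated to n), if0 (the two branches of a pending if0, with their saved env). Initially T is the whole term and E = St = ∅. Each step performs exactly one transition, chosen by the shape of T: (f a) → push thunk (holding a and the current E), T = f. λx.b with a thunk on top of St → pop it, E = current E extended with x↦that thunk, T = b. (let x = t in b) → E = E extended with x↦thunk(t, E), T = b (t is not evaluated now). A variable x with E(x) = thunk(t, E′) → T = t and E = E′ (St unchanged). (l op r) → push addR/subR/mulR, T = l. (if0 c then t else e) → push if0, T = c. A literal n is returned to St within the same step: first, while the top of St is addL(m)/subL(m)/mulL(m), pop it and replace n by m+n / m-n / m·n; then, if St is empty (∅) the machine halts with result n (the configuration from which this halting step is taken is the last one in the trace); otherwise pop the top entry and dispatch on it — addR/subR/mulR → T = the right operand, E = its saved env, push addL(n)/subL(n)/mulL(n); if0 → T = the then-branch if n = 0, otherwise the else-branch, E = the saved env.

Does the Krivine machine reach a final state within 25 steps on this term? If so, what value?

step 0: ⟨T=(((λv. ((λp. p) v)) 6) + 0); E=∅; St=∅⟩
step 1: ⟨T=((λv. ((λp. p) v)) 6); E=∅; St=[addR]⟩
step 2: ⟨T=(λv. ((λp. p) v)); E=∅; St=[thunk :: addR]⟩
step 3: ⟨T=((λp. p) v); E={v↦thunk(6, ∅)}; St=[addR]⟩
step 4: ⟨T=(λp. p); E={v↦thunk(6, ∅)}; St=[thunk :: addR]⟩
step 5: ⟨T=p; E={p↦thunk(v, {v↦thunk(6, ∅)}), v↦thunk(6, ∅)}; St=[addR]⟩
step 6: ⟨T=v; E={v↦thunk(6, ∅)}; St=[addR]⟩
step 7: ⟨T=6; E=∅; St=[addR]⟩
step 8: ⟨T=0; E=∅; St=[addL(6)]⟩
→ final value 6

Answer: 6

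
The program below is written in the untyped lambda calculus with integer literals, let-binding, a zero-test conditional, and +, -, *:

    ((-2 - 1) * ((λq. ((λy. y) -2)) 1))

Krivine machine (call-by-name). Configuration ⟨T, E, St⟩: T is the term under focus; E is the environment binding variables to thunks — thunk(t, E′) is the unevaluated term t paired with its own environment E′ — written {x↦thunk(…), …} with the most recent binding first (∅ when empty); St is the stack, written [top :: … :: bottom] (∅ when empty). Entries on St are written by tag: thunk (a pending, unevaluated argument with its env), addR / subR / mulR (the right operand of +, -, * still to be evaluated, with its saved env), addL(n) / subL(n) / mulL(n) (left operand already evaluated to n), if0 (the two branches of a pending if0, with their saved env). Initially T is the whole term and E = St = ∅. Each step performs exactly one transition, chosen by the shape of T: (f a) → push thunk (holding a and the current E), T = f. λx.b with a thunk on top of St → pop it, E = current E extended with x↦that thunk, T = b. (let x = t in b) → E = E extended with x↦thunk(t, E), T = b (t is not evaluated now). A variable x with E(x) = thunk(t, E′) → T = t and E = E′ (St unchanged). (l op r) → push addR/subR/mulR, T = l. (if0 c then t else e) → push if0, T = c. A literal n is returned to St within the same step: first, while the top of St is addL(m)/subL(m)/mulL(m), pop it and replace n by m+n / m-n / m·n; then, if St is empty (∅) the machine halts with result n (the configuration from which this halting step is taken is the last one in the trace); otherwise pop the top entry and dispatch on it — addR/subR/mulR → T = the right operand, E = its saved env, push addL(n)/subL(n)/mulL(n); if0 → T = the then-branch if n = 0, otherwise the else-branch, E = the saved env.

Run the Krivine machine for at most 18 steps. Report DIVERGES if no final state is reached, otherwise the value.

0. [T=((-2 - 1) * ((λq. ((λy. y) -2)) 1)) | E=∅ | St=∅]
1. [T=(-2 - 1) | E=∅ | St=[mulR]]
2. [T=-2 | E=∅ | St=[subR :: mulR]]
3. [T=1 | E=∅ | St=[subL(-2) :: mulR]]
4. [T=((λq. ((λy. y) -2)) 1) | E=∅ | St=[mulL(-3)]]
5. [T=(λq. ((λy. y) -2)) | E=∅ | St=[thunk :: mulL(-3)]]
6. [T=((λy. y) -2) | E={q↦thunk(1, ∅)} | St=[mulL(-3)]]
7. [T=(λy. y) | E={q↦thunk(1, ∅)} | St=[thunk :: mulL(-3)]]
8. [T=y | E={y↦thunk(-2, {q↦thunk(1, ∅)}), q↦thunk(1, ∅)} | St=[mulL(-3)]]
9. [T=-2 | E={q↦thunk(1, ∅)} | St=[mulL(-3)]]
→ final value 6

Answer: 6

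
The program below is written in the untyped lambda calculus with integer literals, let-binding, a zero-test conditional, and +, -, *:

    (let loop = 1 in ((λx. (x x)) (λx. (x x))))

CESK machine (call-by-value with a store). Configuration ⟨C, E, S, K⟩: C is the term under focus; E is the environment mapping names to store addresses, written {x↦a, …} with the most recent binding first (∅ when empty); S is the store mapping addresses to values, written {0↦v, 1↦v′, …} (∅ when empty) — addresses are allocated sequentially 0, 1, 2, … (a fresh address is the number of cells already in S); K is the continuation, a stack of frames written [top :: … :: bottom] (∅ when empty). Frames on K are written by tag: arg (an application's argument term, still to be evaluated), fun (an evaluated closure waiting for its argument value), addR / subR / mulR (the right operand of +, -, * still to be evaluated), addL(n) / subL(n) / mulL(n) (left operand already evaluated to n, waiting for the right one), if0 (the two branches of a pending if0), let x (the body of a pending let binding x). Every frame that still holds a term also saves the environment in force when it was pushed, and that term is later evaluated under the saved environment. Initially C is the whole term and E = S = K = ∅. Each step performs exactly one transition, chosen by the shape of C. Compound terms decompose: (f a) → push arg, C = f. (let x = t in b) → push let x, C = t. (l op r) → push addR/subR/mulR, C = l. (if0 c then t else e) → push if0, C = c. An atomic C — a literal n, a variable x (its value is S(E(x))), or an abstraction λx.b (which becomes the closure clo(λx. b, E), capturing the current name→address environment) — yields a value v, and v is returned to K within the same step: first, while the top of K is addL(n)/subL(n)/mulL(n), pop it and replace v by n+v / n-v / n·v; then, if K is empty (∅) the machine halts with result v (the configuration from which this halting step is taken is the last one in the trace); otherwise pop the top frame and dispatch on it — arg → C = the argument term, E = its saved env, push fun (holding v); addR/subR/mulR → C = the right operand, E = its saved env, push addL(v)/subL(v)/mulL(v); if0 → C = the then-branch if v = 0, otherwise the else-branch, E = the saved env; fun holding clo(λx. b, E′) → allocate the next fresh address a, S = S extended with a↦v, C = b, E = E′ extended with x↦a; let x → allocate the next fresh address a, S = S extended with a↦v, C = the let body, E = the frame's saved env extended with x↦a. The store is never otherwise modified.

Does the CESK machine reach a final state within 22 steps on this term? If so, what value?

Answer: DIVERGES (no final state within 22 steps)

Execution trace:
step 0: [C=(let loop = 1 in ((λx. (x x)) (λx. (x x)))) | E=∅ | S=∅ | K=∅]
step 1: [C=1 | E=∅ | S=∅ | K=[let loop]]
step 2: [C=((λx. (x x)) (λx. (x x))) | E={loop↦0} | S={0↦1} | K=∅]
step 3: [C=(λx. (x x)) | E={loop↦0} | S={0↦1} | K=[arg]]
step 4: [C=(λx. (x x)) | E={loop↦0} | S={0↦1} | K=[fun]]
step 5: [C=(x x) | E={x↦1, loop↦0} | S={0↦1, 1↦clo(λx. (x x), {loop↦0})} | K=∅]
step 6: [C=x | E={x↦1, loop↦0} | S={0↦1, 1↦clo(λx. (x x), {loop↦0})} | K=[arg]]
step 7: [C=x | E={x↦1, loop↦0} | S={0↦1, 1↦clo(λx. (x x), {loop↦0})} | K=[fun]]
step 8: [C=(x x) | E={x↦2, loop↦0} | S={0↦1, 1↦clo(λx. (x x), {loop↦0}), 2↦clo(λx. (x x), {loop↦0})} | K=∅]
step 9: [C=x | E={x↦2, loop↦0} | S={0↦1, 1↦clo(λx. (x x), {loop↦0}), 2↦clo(λx. (x x), {loop↦0})} | K=[arg]]
step 10: [C=x | E={x↦2, loop↦0} | S={0↦1, 1↦clo(λx. (x x), {loop↦0}), 2↦clo(λx. (x x), {loop↦0})} | K=[fun]]
step 11: [C=(x x) | E={x↦3, loop↦0} | S={0↦1, 1↦clo(λx. (x x), {loop↦0}), 2↦clo(λx. (x x), {loop↦0}), 3↦clo(λx. (x x), {loop↦0})} | K=∅]
step 12: [C=x | E={x↦3, loop↦0} | S={0↦1, 1↦clo(λx. (x x), {loop↦0}), 2↦clo(λx. (x x), {loop↦0}), 3↦clo(λx. (x x), {loop↦0})} | K=[arg]]
step 13: [C=x | E={x↦3, loop↦0} | S={0↦1, 1↦clo(λx. (x x), {loop↦0}), 2↦clo(λx. (x x), {loop↦0}), 3↦clo(λx. (x x), {loop↦0})} | K=[fun]]
step 14: [C=(x x) | E={x↦4, loop↦0} | S={0↦1, 1↦clo(λx. (x x), {loop↦0}), 2↦clo(λx. (x x), {loop↦0}), 3↦clo(λx. (x x), {loop↦0}), 4↦clo(λx. (x x), {loop↦0})} | K=∅]
step 15: [C=x | E={x↦4, loop↦0} | S={0↦1, 1↦clo(λx. (x x), {loop↦0}), 2↦clo(λx. (x x), {loop↦0}), 3↦clo(λx. (x x), {loop↦0}), 4↦clo(λx. (x x), {loop↦0})} | K=[arg]]
step 16: [C=x | E={x↦4, loop↦0} | S={0↦1, 1↦clo(λx. (x x), {loop↦0}), 2↦clo(λx. (x x), {loop↦0}), 3↦clo(λx. (x x), {loop↦0}), 4↦clo(λx. (x x), {loop↦0})} | K=[fun]]
step 17: [C=(x x) | E={x↦5, loop↦0} | S={0↦1, 1↦clo(λx. (x x), {loop↦0}), 2↦clo(λx. (x x), {loop↦0}), 3↦clo(λx. (x x), {loop↦0}), 4↦clo(λx. (x x), {loop↦0}), 5↦clo(λx. (x x), {loop↦0})} | K=∅]
step 18: [C=x | E={x↦5, loop↦0} | S={0↦1, 1↦clo(λx. (x x), {loop↦0}), 2↦clo(λx. (x x), {loop↦0}), 3↦clo(λx. (x x), {loop↦0}), 4↦clo(λx. (x x), {loop↦0}), 5↦clo(λx. (x x), {loop↦0})} | K=[arg]]
step 19: [C=x | E={x↦5, loop↦0} | S={0↦1, 1↦clo(λx. (x x), {loop↦0}), 2↦clo(λx. (x x), {loop↦0}), 3↦clo(λx. (x x), {loop↦0}), 4↦clo(λx. (x x), {loop↦0}), 5↦clo(λx. (x x), {loop↦0})} | K=[fun]]
step 20: [C=(x x) | E={x↦6, loop↦0} | S={0↦1, 1↦clo(λx. (x x), {loop↦0}), 2↦clo(λx. (x x), {loop↦0}), 3↦clo(λx. (x x), {loop↦0}), 4↦clo(λx. (x x), {loop↦0}), 5↦clo(λx. (x x), {loop↦0}), 6↦clo(λx. (x x), {loop↦0})} | K=∅]
step 21: [C=x | E={x↦6, loop↦0} | S={0↦1, 1↦clo(λx. (x x), {loop↦0}), 2↦clo(λx. (x x), {loop↦0}), 3↦clo(λx. (x x), {loop↦0}), 4↦clo(λx. (x x), {loop↦0}), 5↦clo(λx. (x x), {loop↦0}), 6↦clo(λx. (x x), {loop↦0})} | K=[arg]]
step 22: [C=x | E={x↦6, loop↦0} | S={0↦1, 1↦clo(λx. (x x), {loop↦0}), 2↦clo(λx. (x x), {loop↦0}), 3↦clo(λx. (x x), {loop↦0}), 4↦clo(λx. (x x), {loop↦0}), 5↦clo(λx. (x x), {loop↦0}), 6↦clo(λx. (x x), {loop↦0})} | K=[fun]]
→ 22 transitions taken and the configuration is still not final: no result within 22 steps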